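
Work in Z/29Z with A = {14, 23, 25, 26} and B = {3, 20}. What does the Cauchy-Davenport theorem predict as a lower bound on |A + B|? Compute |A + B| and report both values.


Cauchy-Davenport: |A + B| ≥ min(p, |A| + |B| - 1) for A, B nonempty in Z/pZ.
|A| = 4, |B| = 2, p = 29.
CD lower bound = min(29, 4 + 2 - 1) = min(29, 5) = 5.
Compute A + B mod 29 directly:
a = 14: 14+3=17, 14+20=5
a = 23: 23+3=26, 23+20=14
a = 25: 25+3=28, 25+20=16
a = 26: 26+3=0, 26+20=17
A + B = {0, 5, 14, 16, 17, 26, 28}, so |A + B| = 7.
Verify: 7 ≥ 5? Yes ✓.

CD lower bound = 5, actual |A + B| = 7.


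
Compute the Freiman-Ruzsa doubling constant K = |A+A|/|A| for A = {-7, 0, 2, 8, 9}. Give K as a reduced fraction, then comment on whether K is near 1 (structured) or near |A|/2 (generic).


|A| = 5.
Compute A + A by enumerating all 25 pairs.
A + A = {-14, -7, -5, 0, 1, 2, 4, 8, 9, 10, 11, 16, 17, 18}, so |A + A| = 14.
K = |A + A| / |A| = 14/5 (already in lowest terms) ≈ 2.8000.
Reference: AP of size 5 gives K = 9/5 ≈ 1.8000; a fully generic set of size 5 gives K ≈ 3.0000.

|A| = 5, |A + A| = 14, K = 14/5.


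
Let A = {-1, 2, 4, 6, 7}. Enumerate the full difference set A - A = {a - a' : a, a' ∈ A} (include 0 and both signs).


A - A = {a - a' : a, a' ∈ A}.
Compute a - a' for each ordered pair (a, a'):
a = -1: -1--1=0, -1-2=-3, -1-4=-5, -1-6=-7, -1-7=-8
a = 2: 2--1=3, 2-2=0, 2-4=-2, 2-6=-4, 2-7=-5
a = 4: 4--1=5, 4-2=2, 4-4=0, 4-6=-2, 4-7=-3
a = 6: 6--1=7, 6-2=4, 6-4=2, 6-6=0, 6-7=-1
a = 7: 7--1=8, 7-2=5, 7-4=3, 7-6=1, 7-7=0
Collecting distinct values (and noting 0 appears from a-a):
A - A = {-8, -7, -5, -4, -3, -2, -1, 0, 1, 2, 3, 4, 5, 7, 8}
|A - A| = 15

A - A = {-8, -7, -5, -4, -3, -2, -1, 0, 1, 2, 3, 4, 5, 7, 8}


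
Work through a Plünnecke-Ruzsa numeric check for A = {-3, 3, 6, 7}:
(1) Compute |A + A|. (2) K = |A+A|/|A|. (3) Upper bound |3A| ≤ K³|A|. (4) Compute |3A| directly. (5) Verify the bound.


|A| = 4.
Step 1: Compute A + A by enumerating all 16 pairs.
A + A = {-6, 0, 3, 4, 6, 9, 10, 12, 13, 14}, so |A + A| = 10.
Step 2: Doubling constant K = |A + A|/|A| = 10/4 = 10/4 ≈ 2.5000.
Step 3: Plünnecke-Ruzsa gives |3A| ≤ K³·|A| = (2.5000)³ · 4 ≈ 62.5000.
Step 4: Compute 3A = A + A + A directly by enumerating all triples (a,b,c) ∈ A³; |3A| = 19.
Step 5: Check 19 ≤ 62.5000? Yes ✓.

K = 10/4, Plünnecke-Ruzsa bound K³|A| ≈ 62.5000, |3A| = 19, inequality holds.


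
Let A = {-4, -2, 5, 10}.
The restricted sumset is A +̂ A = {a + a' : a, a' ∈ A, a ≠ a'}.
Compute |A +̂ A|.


Restricted sumset: A +̂ A = {a + a' : a ∈ A, a' ∈ A, a ≠ a'}.
Equivalently, take A + A and drop any sum 2a that is achievable ONLY as a + a for a ∈ A (i.e. sums representable only with equal summands).
Enumerate pairs (a, a') with a < a' (symmetric, so each unordered pair gives one sum; this covers all a ≠ a'):
  -4 + -2 = -6
  -4 + 5 = 1
  -4 + 10 = 6
  -2 + 5 = 3
  -2 + 10 = 8
  5 + 10 = 15
Collected distinct sums: {-6, 1, 3, 6, 8, 15}
|A +̂ A| = 6
(Reference bound: |A +̂ A| ≥ 2|A| - 3 for |A| ≥ 2, with |A| = 4 giving ≥ 5.)

|A +̂ A| = 6


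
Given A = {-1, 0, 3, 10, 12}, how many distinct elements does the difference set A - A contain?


A - A = {a - a' : a, a' ∈ A}; |A| = 5.
Bounds: 2|A|-1 ≤ |A - A| ≤ |A|² - |A| + 1, i.e. 9 ≤ |A - A| ≤ 21.
Note: 0 ∈ A - A always (from a - a). The set is symmetric: if d ∈ A - A then -d ∈ A - A.
Enumerate nonzero differences d = a - a' with a > a' (then include -d):
Positive differences: {1, 2, 3, 4, 7, 9, 10, 11, 12, 13}
Full difference set: {0} ∪ (positive diffs) ∪ (negative diffs).
|A - A| = 1 + 2·10 = 21 (matches direct enumeration: 21).

|A - A| = 21


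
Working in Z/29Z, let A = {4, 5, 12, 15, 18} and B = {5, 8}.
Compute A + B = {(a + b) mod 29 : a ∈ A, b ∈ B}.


Work in Z/29Z: reduce every sum a + b modulo 29.
Enumerate all 10 pairs:
a = 4: 4+5=9, 4+8=12
a = 5: 5+5=10, 5+8=13
a = 12: 12+5=17, 12+8=20
a = 15: 15+5=20, 15+8=23
a = 18: 18+5=23, 18+8=26
Distinct residues collected: {9, 10, 12, 13, 17, 20, 23, 26}
|A + B| = 8 (out of 29 total residues).

A + B = {9, 10, 12, 13, 17, 20, 23, 26}


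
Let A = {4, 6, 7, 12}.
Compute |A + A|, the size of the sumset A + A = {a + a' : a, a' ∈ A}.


A + A = {a + a' : a, a' ∈ A}; |A| = 4.
General bounds: 2|A| - 1 ≤ |A + A| ≤ |A|(|A|+1)/2, i.e. 7 ≤ |A + A| ≤ 10.
Lower bound 2|A|-1 is attained iff A is an arithmetic progression.
Enumerate sums a + a' for a ≤ a' (symmetric, so this suffices):
a = 4: 4+4=8, 4+6=10, 4+7=11, 4+12=16
a = 6: 6+6=12, 6+7=13, 6+12=18
a = 7: 7+7=14, 7+12=19
a = 12: 12+12=24
Distinct sums: {8, 10, 11, 12, 13, 14, 16, 18, 19, 24}
|A + A| = 10

|A + A| = 10


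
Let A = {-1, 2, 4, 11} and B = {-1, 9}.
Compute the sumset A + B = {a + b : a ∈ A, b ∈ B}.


A + B = {a + b : a ∈ A, b ∈ B}.
Enumerate all |A|·|B| = 4·2 = 8 pairs (a, b) and collect distinct sums.
a = -1: -1+-1=-2, -1+9=8
a = 2: 2+-1=1, 2+9=11
a = 4: 4+-1=3, 4+9=13
a = 11: 11+-1=10, 11+9=20
Collecting distinct sums: A + B = {-2, 1, 3, 8, 10, 11, 13, 20}
|A + B| = 8

A + B = {-2, 1, 3, 8, 10, 11, 13, 20}


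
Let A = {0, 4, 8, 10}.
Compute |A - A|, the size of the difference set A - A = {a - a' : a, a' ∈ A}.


A - A = {a - a' : a, a' ∈ A}; |A| = 4.
Bounds: 2|A|-1 ≤ |A - A| ≤ |A|² - |A| + 1, i.e. 7 ≤ |A - A| ≤ 13.
Note: 0 ∈ A - A always (from a - a). The set is symmetric: if d ∈ A - A then -d ∈ A - A.
Enumerate nonzero differences d = a - a' with a > a' (then include -d):
Positive differences: {2, 4, 6, 8, 10}
Full difference set: {0} ∪ (positive diffs) ∪ (negative diffs).
|A - A| = 1 + 2·5 = 11 (matches direct enumeration: 11).

|A - A| = 11


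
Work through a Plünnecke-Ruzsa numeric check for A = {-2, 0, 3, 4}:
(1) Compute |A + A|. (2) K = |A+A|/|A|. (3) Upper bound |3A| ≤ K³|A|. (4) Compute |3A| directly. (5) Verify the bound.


|A| = 4.
Step 1: Compute A + A by enumerating all 16 pairs.
A + A = {-4, -2, 0, 1, 2, 3, 4, 6, 7, 8}, so |A + A| = 10.
Step 2: Doubling constant K = |A + A|/|A| = 10/4 = 10/4 ≈ 2.5000.
Step 3: Plünnecke-Ruzsa gives |3A| ≤ K³·|A| = (2.5000)³ · 4 ≈ 62.5000.
Step 4: Compute 3A = A + A + A directly by enumerating all triples (a,b,c) ∈ A³; |3A| = 17.
Step 5: Check 17 ≤ 62.5000? Yes ✓.

K = 10/4, Plünnecke-Ruzsa bound K³|A| ≈ 62.5000, |3A| = 17, inequality holds.


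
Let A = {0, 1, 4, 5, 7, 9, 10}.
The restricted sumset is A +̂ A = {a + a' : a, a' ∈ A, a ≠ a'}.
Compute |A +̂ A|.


Restricted sumset: A +̂ A = {a + a' : a ∈ A, a' ∈ A, a ≠ a'}.
Equivalently, take A + A and drop any sum 2a that is achievable ONLY as a + a for a ∈ A (i.e. sums representable only with equal summands).
Enumerate pairs (a, a') with a < a' (symmetric, so each unordered pair gives one sum; this covers all a ≠ a'):
  0 + 1 = 1
  0 + 4 = 4
  0 + 5 = 5
  0 + 7 = 7
  0 + 9 = 9
  0 + 10 = 10
  1 + 4 = 5
  1 + 5 = 6
  1 + 7 = 8
  1 + 9 = 10
  1 + 10 = 11
  4 + 5 = 9
  4 + 7 = 11
  4 + 9 = 13
  4 + 10 = 14
  5 + 7 = 12
  5 + 9 = 14
  5 + 10 = 15
  7 + 9 = 16
  7 + 10 = 17
  9 + 10 = 19
Collected distinct sums: {1, 4, 5, 6, 7, 8, 9, 10, 11, 12, 13, 14, 15, 16, 17, 19}
|A +̂ A| = 16
(Reference bound: |A +̂ A| ≥ 2|A| - 3 for |A| ≥ 2, with |A| = 7 giving ≥ 11.)

|A +̂ A| = 16


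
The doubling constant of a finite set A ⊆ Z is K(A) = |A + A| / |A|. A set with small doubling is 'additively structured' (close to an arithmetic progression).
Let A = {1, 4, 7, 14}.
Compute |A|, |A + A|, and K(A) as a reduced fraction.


|A| = 4.
Compute A + A by enumerating all 16 pairs.
A + A = {2, 5, 8, 11, 14, 15, 18, 21, 28}, so |A + A| = 9.
K = |A + A| / |A| = 9/4 (already in lowest terms) ≈ 2.2500.
Reference: AP of size 4 gives K = 7/4 ≈ 1.7500; a fully generic set of size 4 gives K ≈ 2.5000.

|A| = 4, |A + A| = 9, K = 9/4.


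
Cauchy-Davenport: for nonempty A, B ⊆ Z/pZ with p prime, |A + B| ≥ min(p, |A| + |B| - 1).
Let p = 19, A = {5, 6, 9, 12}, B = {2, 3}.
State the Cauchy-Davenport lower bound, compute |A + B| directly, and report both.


Cauchy-Davenport: |A + B| ≥ min(p, |A| + |B| - 1) for A, B nonempty in Z/pZ.
|A| = 4, |B| = 2, p = 19.
CD lower bound = min(19, 4 + 2 - 1) = min(19, 5) = 5.
Compute A + B mod 19 directly:
a = 5: 5+2=7, 5+3=8
a = 6: 6+2=8, 6+3=9
a = 9: 9+2=11, 9+3=12
a = 12: 12+2=14, 12+3=15
A + B = {7, 8, 9, 11, 12, 14, 15}, so |A + B| = 7.
Verify: 7 ≥ 5? Yes ✓.

CD lower bound = 5, actual |A + B| = 7.


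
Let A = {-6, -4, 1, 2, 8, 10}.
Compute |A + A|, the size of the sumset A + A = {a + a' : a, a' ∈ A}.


A + A = {a + a' : a, a' ∈ A}; |A| = 6.
General bounds: 2|A| - 1 ≤ |A + A| ≤ |A|(|A|+1)/2, i.e. 11 ≤ |A + A| ≤ 21.
Lower bound 2|A|-1 is attained iff A is an arithmetic progression.
Enumerate sums a + a' for a ≤ a' (symmetric, so this suffices):
a = -6: -6+-6=-12, -6+-4=-10, -6+1=-5, -6+2=-4, -6+8=2, -6+10=4
a = -4: -4+-4=-8, -4+1=-3, -4+2=-2, -4+8=4, -4+10=6
a = 1: 1+1=2, 1+2=3, 1+8=9, 1+10=11
a = 2: 2+2=4, 2+8=10, 2+10=12
a = 8: 8+8=16, 8+10=18
a = 10: 10+10=20
Distinct sums: {-12, -10, -8, -5, -4, -3, -2, 2, 3, 4, 6, 9, 10, 11, 12, 16, 18, 20}
|A + A| = 18

|A + A| = 18


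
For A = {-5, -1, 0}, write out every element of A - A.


A - A = {a - a' : a, a' ∈ A}.
Compute a - a' for each ordered pair (a, a'):
a = -5: -5--5=0, -5--1=-4, -5-0=-5
a = -1: -1--5=4, -1--1=0, -1-0=-1
a = 0: 0--5=5, 0--1=1, 0-0=0
Collecting distinct values (and noting 0 appears from a-a):
A - A = {-5, -4, -1, 0, 1, 4, 5}
|A - A| = 7

A - A = {-5, -4, -1, 0, 1, 4, 5}


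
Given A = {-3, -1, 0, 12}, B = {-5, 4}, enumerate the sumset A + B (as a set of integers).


A + B = {a + b : a ∈ A, b ∈ B}.
Enumerate all |A|·|B| = 4·2 = 8 pairs (a, b) and collect distinct sums.
a = -3: -3+-5=-8, -3+4=1
a = -1: -1+-5=-6, -1+4=3
a = 0: 0+-5=-5, 0+4=4
a = 12: 12+-5=7, 12+4=16
Collecting distinct sums: A + B = {-8, -6, -5, 1, 3, 4, 7, 16}
|A + B| = 8

A + B = {-8, -6, -5, 1, 3, 4, 7, 16}


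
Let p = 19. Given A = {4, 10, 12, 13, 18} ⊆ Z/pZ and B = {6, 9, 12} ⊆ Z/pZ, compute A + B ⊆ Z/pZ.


Work in Z/19Z: reduce every sum a + b modulo 19.
Enumerate all 15 pairs:
a = 4: 4+6=10, 4+9=13, 4+12=16
a = 10: 10+6=16, 10+9=0, 10+12=3
a = 12: 12+6=18, 12+9=2, 12+12=5
a = 13: 13+6=0, 13+9=3, 13+12=6
a = 18: 18+6=5, 18+9=8, 18+12=11
Distinct residues collected: {0, 2, 3, 5, 6, 8, 10, 11, 13, 16, 18}
|A + B| = 11 (out of 19 total residues).

A + B = {0, 2, 3, 5, 6, 8, 10, 11, 13, 16, 18}


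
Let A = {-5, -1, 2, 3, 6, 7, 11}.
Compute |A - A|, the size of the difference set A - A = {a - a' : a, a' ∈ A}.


A - A = {a - a' : a, a' ∈ A}; |A| = 7.
Bounds: 2|A|-1 ≤ |A - A| ≤ |A|² - |A| + 1, i.e. 13 ≤ |A - A| ≤ 43.
Note: 0 ∈ A - A always (from a - a). The set is symmetric: if d ∈ A - A then -d ∈ A - A.
Enumerate nonzero differences d = a - a' with a > a' (then include -d):
Positive differences: {1, 3, 4, 5, 7, 8, 9, 11, 12, 16}
Full difference set: {0} ∪ (positive diffs) ∪ (negative diffs).
|A - A| = 1 + 2·10 = 21 (matches direct enumeration: 21).

|A - A| = 21


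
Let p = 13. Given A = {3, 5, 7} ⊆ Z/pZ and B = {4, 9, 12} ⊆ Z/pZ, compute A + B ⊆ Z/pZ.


Work in Z/13Z: reduce every sum a + b modulo 13.
Enumerate all 9 pairs:
a = 3: 3+4=7, 3+9=12, 3+12=2
a = 5: 5+4=9, 5+9=1, 5+12=4
a = 7: 7+4=11, 7+9=3, 7+12=6
Distinct residues collected: {1, 2, 3, 4, 6, 7, 9, 11, 12}
|A + B| = 9 (out of 13 total residues).

A + B = {1, 2, 3, 4, 6, 7, 9, 11, 12}


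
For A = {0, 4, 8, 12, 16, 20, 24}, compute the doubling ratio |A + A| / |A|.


|A| = 7.
Compute A + A by enumerating all 49 pairs.
A + A = {0, 4, 8, 12, 16, 20, 24, 28, 32, 36, 40, 44, 48}, so |A + A| = 13.
K = |A + A| / |A| = 13/7 (already in lowest terms) ≈ 1.8571.
Reference: AP of size 7 gives K = 13/7 ≈ 1.8571; a fully generic set of size 7 gives K ≈ 4.0000.

|A| = 7, |A + A| = 13, K = 13/7.


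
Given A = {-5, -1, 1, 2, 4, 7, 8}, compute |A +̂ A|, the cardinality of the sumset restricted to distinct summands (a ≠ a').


Restricted sumset: A +̂ A = {a + a' : a ∈ A, a' ∈ A, a ≠ a'}.
Equivalently, take A + A and drop any sum 2a that is achievable ONLY as a + a for a ∈ A (i.e. sums representable only with equal summands).
Enumerate pairs (a, a') with a < a' (symmetric, so each unordered pair gives one sum; this covers all a ≠ a'):
  -5 + -1 = -6
  -5 + 1 = -4
  -5 + 2 = -3
  -5 + 4 = -1
  -5 + 7 = 2
  -5 + 8 = 3
  -1 + 1 = 0
  -1 + 2 = 1
  -1 + 4 = 3
  -1 + 7 = 6
  -1 + 8 = 7
  1 + 2 = 3
  1 + 4 = 5
  1 + 7 = 8
  1 + 8 = 9
  2 + 4 = 6
  2 + 7 = 9
  2 + 8 = 10
  4 + 7 = 11
  4 + 8 = 12
  7 + 8 = 15
Collected distinct sums: {-6, -4, -3, -1, 0, 1, 2, 3, 5, 6, 7, 8, 9, 10, 11, 12, 15}
|A +̂ A| = 17
(Reference bound: |A +̂ A| ≥ 2|A| - 3 for |A| ≥ 2, with |A| = 7 giving ≥ 11.)

|A +̂ A| = 17


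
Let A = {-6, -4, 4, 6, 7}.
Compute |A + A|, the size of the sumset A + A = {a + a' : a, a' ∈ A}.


A + A = {a + a' : a, a' ∈ A}; |A| = 5.
General bounds: 2|A| - 1 ≤ |A + A| ≤ |A|(|A|+1)/2, i.e. 9 ≤ |A + A| ≤ 15.
Lower bound 2|A|-1 is attained iff A is an arithmetic progression.
Enumerate sums a + a' for a ≤ a' (symmetric, so this suffices):
a = -6: -6+-6=-12, -6+-4=-10, -6+4=-2, -6+6=0, -6+7=1
a = -4: -4+-4=-8, -4+4=0, -4+6=2, -4+7=3
a = 4: 4+4=8, 4+6=10, 4+7=11
a = 6: 6+6=12, 6+7=13
a = 7: 7+7=14
Distinct sums: {-12, -10, -8, -2, 0, 1, 2, 3, 8, 10, 11, 12, 13, 14}
|A + A| = 14

|A + A| = 14


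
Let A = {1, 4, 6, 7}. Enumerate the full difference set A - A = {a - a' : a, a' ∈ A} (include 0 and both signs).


A - A = {a - a' : a, a' ∈ A}.
Compute a - a' for each ordered pair (a, a'):
a = 1: 1-1=0, 1-4=-3, 1-6=-5, 1-7=-6
a = 4: 4-1=3, 4-4=0, 4-6=-2, 4-7=-3
a = 6: 6-1=5, 6-4=2, 6-6=0, 6-7=-1
a = 7: 7-1=6, 7-4=3, 7-6=1, 7-7=0
Collecting distinct values (and noting 0 appears from a-a):
A - A = {-6, -5, -3, -2, -1, 0, 1, 2, 3, 5, 6}
|A - A| = 11

A - A = {-6, -5, -3, -2, -1, 0, 1, 2, 3, 5, 6}


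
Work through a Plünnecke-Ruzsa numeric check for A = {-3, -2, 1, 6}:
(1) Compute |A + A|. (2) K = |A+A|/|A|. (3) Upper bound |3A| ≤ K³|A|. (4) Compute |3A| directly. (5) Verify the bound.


|A| = 4.
Step 1: Compute A + A by enumerating all 16 pairs.
A + A = {-6, -5, -4, -2, -1, 2, 3, 4, 7, 12}, so |A + A| = 10.
Step 2: Doubling constant K = |A + A|/|A| = 10/4 = 10/4 ≈ 2.5000.
Step 3: Plünnecke-Ruzsa gives |3A| ≤ K³·|A| = (2.5000)³ · 4 ≈ 62.5000.
Step 4: Compute 3A = A + A + A directly by enumerating all triples (a,b,c) ∈ A³; |3A| = 19.
Step 5: Check 19 ≤ 62.5000? Yes ✓.

K = 10/4, Plünnecke-Ruzsa bound K³|A| ≈ 62.5000, |3A| = 19, inequality holds.


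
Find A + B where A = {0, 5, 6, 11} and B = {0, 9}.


A + B = {a + b : a ∈ A, b ∈ B}.
Enumerate all |A|·|B| = 4·2 = 8 pairs (a, b) and collect distinct sums.
a = 0: 0+0=0, 0+9=9
a = 5: 5+0=5, 5+9=14
a = 6: 6+0=6, 6+9=15
a = 11: 11+0=11, 11+9=20
Collecting distinct sums: A + B = {0, 5, 6, 9, 11, 14, 15, 20}
|A + B| = 8

A + B = {0, 5, 6, 9, 11, 14, 15, 20}


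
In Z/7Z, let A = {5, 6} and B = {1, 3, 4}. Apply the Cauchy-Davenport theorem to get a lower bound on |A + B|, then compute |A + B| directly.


Cauchy-Davenport: |A + B| ≥ min(p, |A| + |B| - 1) for A, B nonempty in Z/pZ.
|A| = 2, |B| = 3, p = 7.
CD lower bound = min(7, 2 + 3 - 1) = min(7, 4) = 4.
Compute A + B mod 7 directly:
a = 5: 5+1=6, 5+3=1, 5+4=2
a = 6: 6+1=0, 6+3=2, 6+4=3
A + B = {0, 1, 2, 3, 6}, so |A + B| = 5.
Verify: 5 ≥ 4? Yes ✓.

CD lower bound = 4, actual |A + B| = 5.


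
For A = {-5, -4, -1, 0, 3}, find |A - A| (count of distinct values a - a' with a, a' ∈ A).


A - A = {a - a' : a, a' ∈ A}; |A| = 5.
Bounds: 2|A|-1 ≤ |A - A| ≤ |A|² - |A| + 1, i.e. 9 ≤ |A - A| ≤ 21.
Note: 0 ∈ A - A always (from a - a). The set is symmetric: if d ∈ A - A then -d ∈ A - A.
Enumerate nonzero differences d = a - a' with a > a' (then include -d):
Positive differences: {1, 3, 4, 5, 7, 8}
Full difference set: {0} ∪ (positive diffs) ∪ (negative diffs).
|A - A| = 1 + 2·6 = 13 (matches direct enumeration: 13).

|A - A| = 13


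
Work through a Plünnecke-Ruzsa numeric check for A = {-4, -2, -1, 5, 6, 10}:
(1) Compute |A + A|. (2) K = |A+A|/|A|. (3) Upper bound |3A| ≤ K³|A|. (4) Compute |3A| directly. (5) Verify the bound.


|A| = 6.
Step 1: Compute A + A by enumerating all 36 pairs.
A + A = {-8, -6, -5, -4, -3, -2, 1, 2, 3, 4, 5, 6, 8, 9, 10, 11, 12, 15, 16, 20}, so |A + A| = 20.
Step 2: Doubling constant K = |A + A|/|A| = 20/6 = 20/6 ≈ 3.3333.
Step 3: Plünnecke-Ruzsa gives |3A| ≤ K³·|A| = (3.3333)³ · 6 ≈ 222.2222.
Step 4: Compute 3A = A + A + A directly by enumerating all triples (a,b,c) ∈ A³; |3A| = 37.
Step 5: Check 37 ≤ 222.2222? Yes ✓.

K = 20/6, Plünnecke-Ruzsa bound K³|A| ≈ 222.2222, |3A| = 37, inequality holds.


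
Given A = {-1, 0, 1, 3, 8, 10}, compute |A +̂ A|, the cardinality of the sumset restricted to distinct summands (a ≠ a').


Restricted sumset: A +̂ A = {a + a' : a ∈ A, a' ∈ A, a ≠ a'}.
Equivalently, take A + A and drop any sum 2a that is achievable ONLY as a + a for a ∈ A (i.e. sums representable only with equal summands).
Enumerate pairs (a, a') with a < a' (symmetric, so each unordered pair gives one sum; this covers all a ≠ a'):
  -1 + 0 = -1
  -1 + 1 = 0
  -1 + 3 = 2
  -1 + 8 = 7
  -1 + 10 = 9
  0 + 1 = 1
  0 + 3 = 3
  0 + 8 = 8
  0 + 10 = 10
  1 + 3 = 4
  1 + 8 = 9
  1 + 10 = 11
  3 + 8 = 11
  3 + 10 = 13
  8 + 10 = 18
Collected distinct sums: {-1, 0, 1, 2, 3, 4, 7, 8, 9, 10, 11, 13, 18}
|A +̂ A| = 13
(Reference bound: |A +̂ A| ≥ 2|A| - 3 for |A| ≥ 2, with |A| = 6 giving ≥ 9.)

|A +̂ A| = 13


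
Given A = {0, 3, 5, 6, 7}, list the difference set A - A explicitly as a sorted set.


A - A = {a - a' : a, a' ∈ A}.
Compute a - a' for each ordered pair (a, a'):
a = 0: 0-0=0, 0-3=-3, 0-5=-5, 0-6=-6, 0-7=-7
a = 3: 3-0=3, 3-3=0, 3-5=-2, 3-6=-3, 3-7=-4
a = 5: 5-0=5, 5-3=2, 5-5=0, 5-6=-1, 5-7=-2
a = 6: 6-0=6, 6-3=3, 6-5=1, 6-6=0, 6-7=-1
a = 7: 7-0=7, 7-3=4, 7-5=2, 7-6=1, 7-7=0
Collecting distinct values (and noting 0 appears from a-a):
A - A = {-7, -6, -5, -4, -3, -2, -1, 0, 1, 2, 3, 4, 5, 6, 7}
|A - A| = 15

A - A = {-7, -6, -5, -4, -3, -2, -1, 0, 1, 2, 3, 4, 5, 6, 7}


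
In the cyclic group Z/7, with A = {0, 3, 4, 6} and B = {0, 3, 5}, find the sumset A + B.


Work in Z/7Z: reduce every sum a + b modulo 7.
Enumerate all 12 pairs:
a = 0: 0+0=0, 0+3=3, 0+5=5
a = 3: 3+0=3, 3+3=6, 3+5=1
a = 4: 4+0=4, 4+3=0, 4+5=2
a = 6: 6+0=6, 6+3=2, 6+5=4
Distinct residues collected: {0, 1, 2, 3, 4, 5, 6}
|A + B| = 7 (out of 7 total residues).

A + B = {0, 1, 2, 3, 4, 5, 6}


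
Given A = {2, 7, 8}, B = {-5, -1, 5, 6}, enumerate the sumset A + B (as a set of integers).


A + B = {a + b : a ∈ A, b ∈ B}.
Enumerate all |A|·|B| = 3·4 = 12 pairs (a, b) and collect distinct sums.
a = 2: 2+-5=-3, 2+-1=1, 2+5=7, 2+6=8
a = 7: 7+-5=2, 7+-1=6, 7+5=12, 7+6=13
a = 8: 8+-5=3, 8+-1=7, 8+5=13, 8+6=14
Collecting distinct sums: A + B = {-3, 1, 2, 3, 6, 7, 8, 12, 13, 14}
|A + B| = 10

A + B = {-3, 1, 2, 3, 6, 7, 8, 12, 13, 14}


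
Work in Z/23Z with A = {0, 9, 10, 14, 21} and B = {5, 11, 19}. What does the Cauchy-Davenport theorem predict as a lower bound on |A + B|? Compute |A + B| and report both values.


Cauchy-Davenport: |A + B| ≥ min(p, |A| + |B| - 1) for A, B nonempty in Z/pZ.
|A| = 5, |B| = 3, p = 23.
CD lower bound = min(23, 5 + 3 - 1) = min(23, 7) = 7.
Compute A + B mod 23 directly:
a = 0: 0+5=5, 0+11=11, 0+19=19
a = 9: 9+5=14, 9+11=20, 9+19=5
a = 10: 10+5=15, 10+11=21, 10+19=6
a = 14: 14+5=19, 14+11=2, 14+19=10
a = 21: 21+5=3, 21+11=9, 21+19=17
A + B = {2, 3, 5, 6, 9, 10, 11, 14, 15, 17, 19, 20, 21}, so |A + B| = 13.
Verify: 13 ≥ 7? Yes ✓.

CD lower bound = 7, actual |A + B| = 13.


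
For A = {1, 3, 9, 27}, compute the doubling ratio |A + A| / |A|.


|A| = 4.
Compute A + A by enumerating all 16 pairs.
A + A = {2, 4, 6, 10, 12, 18, 28, 30, 36, 54}, so |A + A| = 10.
K = |A + A| / |A| = 10/4 = 5/2 ≈ 2.5000.
Reference: AP of size 4 gives K = 7/4 ≈ 1.7500; a fully generic set of size 4 gives K ≈ 2.5000.

|A| = 4, |A + A| = 10, K = 10/4 = 5/2.


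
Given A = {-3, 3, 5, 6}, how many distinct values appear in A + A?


A + A = {a + a' : a, a' ∈ A}; |A| = 4.
General bounds: 2|A| - 1 ≤ |A + A| ≤ |A|(|A|+1)/2, i.e. 7 ≤ |A + A| ≤ 10.
Lower bound 2|A|-1 is attained iff A is an arithmetic progression.
Enumerate sums a + a' for a ≤ a' (symmetric, so this suffices):
a = -3: -3+-3=-6, -3+3=0, -3+5=2, -3+6=3
a = 3: 3+3=6, 3+5=8, 3+6=9
a = 5: 5+5=10, 5+6=11
a = 6: 6+6=12
Distinct sums: {-6, 0, 2, 3, 6, 8, 9, 10, 11, 12}
|A + A| = 10

|A + A| = 10


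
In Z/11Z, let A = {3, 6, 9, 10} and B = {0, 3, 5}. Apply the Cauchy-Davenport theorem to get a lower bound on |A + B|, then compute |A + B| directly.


Cauchy-Davenport: |A + B| ≥ min(p, |A| + |B| - 1) for A, B nonempty in Z/pZ.
|A| = 4, |B| = 3, p = 11.
CD lower bound = min(11, 4 + 3 - 1) = min(11, 6) = 6.
Compute A + B mod 11 directly:
a = 3: 3+0=3, 3+3=6, 3+5=8
a = 6: 6+0=6, 6+3=9, 6+5=0
a = 9: 9+0=9, 9+3=1, 9+5=3
a = 10: 10+0=10, 10+3=2, 10+5=4
A + B = {0, 1, 2, 3, 4, 6, 8, 9, 10}, so |A + B| = 9.
Verify: 9 ≥ 6? Yes ✓.

CD lower bound = 6, actual |A + B| = 9.


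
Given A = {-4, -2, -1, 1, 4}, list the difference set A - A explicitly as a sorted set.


A - A = {a - a' : a, a' ∈ A}.
Compute a - a' for each ordered pair (a, a'):
a = -4: -4--4=0, -4--2=-2, -4--1=-3, -4-1=-5, -4-4=-8
a = -2: -2--4=2, -2--2=0, -2--1=-1, -2-1=-3, -2-4=-6
a = -1: -1--4=3, -1--2=1, -1--1=0, -1-1=-2, -1-4=-5
a = 1: 1--4=5, 1--2=3, 1--1=2, 1-1=0, 1-4=-3
a = 4: 4--4=8, 4--2=6, 4--1=5, 4-1=3, 4-4=0
Collecting distinct values (and noting 0 appears from a-a):
A - A = {-8, -6, -5, -3, -2, -1, 0, 1, 2, 3, 5, 6, 8}
|A - A| = 13

A - A = {-8, -6, -5, -3, -2, -1, 0, 1, 2, 3, 5, 6, 8}


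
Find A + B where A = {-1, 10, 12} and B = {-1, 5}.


A + B = {a + b : a ∈ A, b ∈ B}.
Enumerate all |A|·|B| = 3·2 = 6 pairs (a, b) and collect distinct sums.
a = -1: -1+-1=-2, -1+5=4
a = 10: 10+-1=9, 10+5=15
a = 12: 12+-1=11, 12+5=17
Collecting distinct sums: A + B = {-2, 4, 9, 11, 15, 17}
|A + B| = 6

A + B = {-2, 4, 9, 11, 15, 17}


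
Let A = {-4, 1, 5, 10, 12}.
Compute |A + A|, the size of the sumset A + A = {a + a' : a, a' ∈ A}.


A + A = {a + a' : a, a' ∈ A}; |A| = 5.
General bounds: 2|A| - 1 ≤ |A + A| ≤ |A|(|A|+1)/2, i.e. 9 ≤ |A + A| ≤ 15.
Lower bound 2|A|-1 is attained iff A is an arithmetic progression.
Enumerate sums a + a' for a ≤ a' (symmetric, so this suffices):
a = -4: -4+-4=-8, -4+1=-3, -4+5=1, -4+10=6, -4+12=8
a = 1: 1+1=2, 1+5=6, 1+10=11, 1+12=13
a = 5: 5+5=10, 5+10=15, 5+12=17
a = 10: 10+10=20, 10+12=22
a = 12: 12+12=24
Distinct sums: {-8, -3, 1, 2, 6, 8, 10, 11, 13, 15, 17, 20, 22, 24}
|A + A| = 14

|A + A| = 14


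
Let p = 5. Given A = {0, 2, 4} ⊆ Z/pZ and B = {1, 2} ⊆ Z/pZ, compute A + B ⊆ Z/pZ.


Work in Z/5Z: reduce every sum a + b modulo 5.
Enumerate all 6 pairs:
a = 0: 0+1=1, 0+2=2
a = 2: 2+1=3, 2+2=4
a = 4: 4+1=0, 4+2=1
Distinct residues collected: {0, 1, 2, 3, 4}
|A + B| = 5 (out of 5 total residues).

A + B = {0, 1, 2, 3, 4}


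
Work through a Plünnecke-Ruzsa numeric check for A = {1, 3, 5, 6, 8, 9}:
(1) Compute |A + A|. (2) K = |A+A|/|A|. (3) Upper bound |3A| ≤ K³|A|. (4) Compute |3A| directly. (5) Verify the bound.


|A| = 6.
Step 1: Compute A + A by enumerating all 36 pairs.
A + A = {2, 4, 6, 7, 8, 9, 10, 11, 12, 13, 14, 15, 16, 17, 18}, so |A + A| = 15.
Step 2: Doubling constant K = |A + A|/|A| = 15/6 = 15/6 ≈ 2.5000.
Step 3: Plünnecke-Ruzsa gives |3A| ≤ K³·|A| = (2.5000)³ · 6 ≈ 93.7500.
Step 4: Compute 3A = A + A + A directly by enumerating all triples (a,b,c) ∈ A³; |3A| = 23.
Step 5: Check 23 ≤ 93.7500? Yes ✓.

K = 15/6, Plünnecke-Ruzsa bound K³|A| ≈ 93.7500, |3A| = 23, inequality holds.


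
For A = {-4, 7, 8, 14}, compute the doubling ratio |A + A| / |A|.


|A| = 4.
Compute A + A by enumerating all 16 pairs.
A + A = {-8, 3, 4, 10, 14, 15, 16, 21, 22, 28}, so |A + A| = 10.
K = |A + A| / |A| = 10/4 = 5/2 ≈ 2.5000.
Reference: AP of size 4 gives K = 7/4 ≈ 1.7500; a fully generic set of size 4 gives K ≈ 2.5000.

|A| = 4, |A + A| = 10, K = 10/4 = 5/2.


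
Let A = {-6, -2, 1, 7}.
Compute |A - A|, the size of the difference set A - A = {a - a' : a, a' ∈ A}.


A - A = {a - a' : a, a' ∈ A}; |A| = 4.
Bounds: 2|A|-1 ≤ |A - A| ≤ |A|² - |A| + 1, i.e. 7 ≤ |A - A| ≤ 13.
Note: 0 ∈ A - A always (from a - a). The set is symmetric: if d ∈ A - A then -d ∈ A - A.
Enumerate nonzero differences d = a - a' with a > a' (then include -d):
Positive differences: {3, 4, 6, 7, 9, 13}
Full difference set: {0} ∪ (positive diffs) ∪ (negative diffs).
|A - A| = 1 + 2·6 = 13 (matches direct enumeration: 13).

|A - A| = 13


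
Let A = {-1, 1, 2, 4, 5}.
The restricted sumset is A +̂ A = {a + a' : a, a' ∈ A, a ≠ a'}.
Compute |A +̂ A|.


Restricted sumset: A +̂ A = {a + a' : a ∈ A, a' ∈ A, a ≠ a'}.
Equivalently, take A + A and drop any sum 2a that is achievable ONLY as a + a for a ∈ A (i.e. sums representable only with equal summands).
Enumerate pairs (a, a') with a < a' (symmetric, so each unordered pair gives one sum; this covers all a ≠ a'):
  -1 + 1 = 0
  -1 + 2 = 1
  -1 + 4 = 3
  -1 + 5 = 4
  1 + 2 = 3
  1 + 4 = 5
  1 + 5 = 6
  2 + 4 = 6
  2 + 5 = 7
  4 + 5 = 9
Collected distinct sums: {0, 1, 3, 4, 5, 6, 7, 9}
|A +̂ A| = 8
(Reference bound: |A +̂ A| ≥ 2|A| - 3 for |A| ≥ 2, with |A| = 5 giving ≥ 7.)

|A +̂ A| = 8


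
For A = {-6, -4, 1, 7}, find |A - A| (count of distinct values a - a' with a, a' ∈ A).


A - A = {a - a' : a, a' ∈ A}; |A| = 4.
Bounds: 2|A|-1 ≤ |A - A| ≤ |A|² - |A| + 1, i.e. 7 ≤ |A - A| ≤ 13.
Note: 0 ∈ A - A always (from a - a). The set is symmetric: if d ∈ A - A then -d ∈ A - A.
Enumerate nonzero differences d = a - a' with a > a' (then include -d):
Positive differences: {2, 5, 6, 7, 11, 13}
Full difference set: {0} ∪ (positive diffs) ∪ (negative diffs).
|A - A| = 1 + 2·6 = 13 (matches direct enumeration: 13).

|A - A| = 13


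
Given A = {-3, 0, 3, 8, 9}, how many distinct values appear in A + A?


A + A = {a + a' : a, a' ∈ A}; |A| = 5.
General bounds: 2|A| - 1 ≤ |A + A| ≤ |A|(|A|+1)/2, i.e. 9 ≤ |A + A| ≤ 15.
Lower bound 2|A|-1 is attained iff A is an arithmetic progression.
Enumerate sums a + a' for a ≤ a' (symmetric, so this suffices):
a = -3: -3+-3=-6, -3+0=-3, -3+3=0, -3+8=5, -3+9=6
a = 0: 0+0=0, 0+3=3, 0+8=8, 0+9=9
a = 3: 3+3=6, 3+8=11, 3+9=12
a = 8: 8+8=16, 8+9=17
a = 9: 9+9=18
Distinct sums: {-6, -3, 0, 3, 5, 6, 8, 9, 11, 12, 16, 17, 18}
|A + A| = 13

|A + A| = 13


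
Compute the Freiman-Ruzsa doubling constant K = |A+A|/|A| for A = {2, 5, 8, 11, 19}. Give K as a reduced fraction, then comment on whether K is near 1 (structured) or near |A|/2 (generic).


|A| = 5.
Compute A + A by enumerating all 25 pairs.
A + A = {4, 7, 10, 13, 16, 19, 21, 22, 24, 27, 30, 38}, so |A + A| = 12.
K = |A + A| / |A| = 12/5 (already in lowest terms) ≈ 2.4000.
Reference: AP of size 5 gives K = 9/5 ≈ 1.8000; a fully generic set of size 5 gives K ≈ 3.0000.

|A| = 5, |A + A| = 12, K = 12/5.


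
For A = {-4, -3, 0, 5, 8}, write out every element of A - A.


A - A = {a - a' : a, a' ∈ A}.
Compute a - a' for each ordered pair (a, a'):
a = -4: -4--4=0, -4--3=-1, -4-0=-4, -4-5=-9, -4-8=-12
a = -3: -3--4=1, -3--3=0, -3-0=-3, -3-5=-8, -3-8=-11
a = 0: 0--4=4, 0--3=3, 0-0=0, 0-5=-5, 0-8=-8
a = 5: 5--4=9, 5--3=8, 5-0=5, 5-5=0, 5-8=-3
a = 8: 8--4=12, 8--3=11, 8-0=8, 8-5=3, 8-8=0
Collecting distinct values (and noting 0 appears from a-a):
A - A = {-12, -11, -9, -8, -5, -4, -3, -1, 0, 1, 3, 4, 5, 8, 9, 11, 12}
|A - A| = 17

A - A = {-12, -11, -9, -8, -5, -4, -3, -1, 0, 1, 3, 4, 5, 8, 9, 11, 12}


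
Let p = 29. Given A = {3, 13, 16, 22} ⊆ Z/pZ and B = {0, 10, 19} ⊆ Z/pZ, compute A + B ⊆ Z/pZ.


Work in Z/29Z: reduce every sum a + b modulo 29.
Enumerate all 12 pairs:
a = 3: 3+0=3, 3+10=13, 3+19=22
a = 13: 13+0=13, 13+10=23, 13+19=3
a = 16: 16+0=16, 16+10=26, 16+19=6
a = 22: 22+0=22, 22+10=3, 22+19=12
Distinct residues collected: {3, 6, 12, 13, 16, 22, 23, 26}
|A + B| = 8 (out of 29 total residues).

A + B = {3, 6, 12, 13, 16, 22, 23, 26}


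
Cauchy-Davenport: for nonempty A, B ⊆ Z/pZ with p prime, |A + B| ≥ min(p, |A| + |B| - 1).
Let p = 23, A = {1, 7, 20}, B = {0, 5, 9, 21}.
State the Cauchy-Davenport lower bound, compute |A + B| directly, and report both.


Cauchy-Davenport: |A + B| ≥ min(p, |A| + |B| - 1) for A, B nonempty in Z/pZ.
|A| = 3, |B| = 4, p = 23.
CD lower bound = min(23, 3 + 4 - 1) = min(23, 6) = 6.
Compute A + B mod 23 directly:
a = 1: 1+0=1, 1+5=6, 1+9=10, 1+21=22
a = 7: 7+0=7, 7+5=12, 7+9=16, 7+21=5
a = 20: 20+0=20, 20+5=2, 20+9=6, 20+21=18
A + B = {1, 2, 5, 6, 7, 10, 12, 16, 18, 20, 22}, so |A + B| = 11.
Verify: 11 ≥ 6? Yes ✓.

CD lower bound = 6, actual |A + B| = 11.


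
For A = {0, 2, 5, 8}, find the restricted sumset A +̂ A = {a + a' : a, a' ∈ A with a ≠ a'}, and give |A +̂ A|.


Restricted sumset: A +̂ A = {a + a' : a ∈ A, a' ∈ A, a ≠ a'}.
Equivalently, take A + A and drop any sum 2a that is achievable ONLY as a + a for a ∈ A (i.e. sums representable only with equal summands).
Enumerate pairs (a, a') with a < a' (symmetric, so each unordered pair gives one sum; this covers all a ≠ a'):
  0 + 2 = 2
  0 + 5 = 5
  0 + 8 = 8
  2 + 5 = 7
  2 + 8 = 10
  5 + 8 = 13
Collected distinct sums: {2, 5, 7, 8, 10, 13}
|A +̂ A| = 6
(Reference bound: |A +̂ A| ≥ 2|A| - 3 for |A| ≥ 2, with |A| = 4 giving ≥ 5.)

|A +̂ A| = 6


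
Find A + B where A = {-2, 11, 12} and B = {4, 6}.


A + B = {a + b : a ∈ A, b ∈ B}.
Enumerate all |A|·|B| = 3·2 = 6 pairs (a, b) and collect distinct sums.
a = -2: -2+4=2, -2+6=4
a = 11: 11+4=15, 11+6=17
a = 12: 12+4=16, 12+6=18
Collecting distinct sums: A + B = {2, 4, 15, 16, 17, 18}
|A + B| = 6

A + B = {2, 4, 15, 16, 17, 18}


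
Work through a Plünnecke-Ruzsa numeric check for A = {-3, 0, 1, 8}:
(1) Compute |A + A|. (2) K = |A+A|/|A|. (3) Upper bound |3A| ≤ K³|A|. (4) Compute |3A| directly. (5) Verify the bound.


|A| = 4.
Step 1: Compute A + A by enumerating all 16 pairs.
A + A = {-6, -3, -2, 0, 1, 2, 5, 8, 9, 16}, so |A + A| = 10.
Step 2: Doubling constant K = |A + A|/|A| = 10/4 = 10/4 ≈ 2.5000.
Step 3: Plünnecke-Ruzsa gives |3A| ≤ K³·|A| = (2.5000)³ · 4 ≈ 62.5000.
Step 4: Compute 3A = A + A + A directly by enumerating all triples (a,b,c) ∈ A³; |3A| = 19.
Step 5: Check 19 ≤ 62.5000? Yes ✓.

K = 10/4, Plünnecke-Ruzsa bound K³|A| ≈ 62.5000, |3A| = 19, inequality holds.


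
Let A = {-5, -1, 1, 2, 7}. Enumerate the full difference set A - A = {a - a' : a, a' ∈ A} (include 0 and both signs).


A - A = {a - a' : a, a' ∈ A}.
Compute a - a' for each ordered pair (a, a'):
a = -5: -5--5=0, -5--1=-4, -5-1=-6, -5-2=-7, -5-7=-12
a = -1: -1--5=4, -1--1=0, -1-1=-2, -1-2=-3, -1-7=-8
a = 1: 1--5=6, 1--1=2, 1-1=0, 1-2=-1, 1-7=-6
a = 2: 2--5=7, 2--1=3, 2-1=1, 2-2=0, 2-7=-5
a = 7: 7--5=12, 7--1=8, 7-1=6, 7-2=5, 7-7=0
Collecting distinct values (and noting 0 appears from a-a):
A - A = {-12, -8, -7, -6, -5, -4, -3, -2, -1, 0, 1, 2, 3, 4, 5, 6, 7, 8, 12}
|A - A| = 19

A - A = {-12, -8, -7, -6, -5, -4, -3, -2, -1, 0, 1, 2, 3, 4, 5, 6, 7, 8, 12}


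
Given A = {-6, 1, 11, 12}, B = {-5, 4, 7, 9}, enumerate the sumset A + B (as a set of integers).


A + B = {a + b : a ∈ A, b ∈ B}.
Enumerate all |A|·|B| = 4·4 = 16 pairs (a, b) and collect distinct sums.
a = -6: -6+-5=-11, -6+4=-2, -6+7=1, -6+9=3
a = 1: 1+-5=-4, 1+4=5, 1+7=8, 1+9=10
a = 11: 11+-5=6, 11+4=15, 11+7=18, 11+9=20
a = 12: 12+-5=7, 12+4=16, 12+7=19, 12+9=21
Collecting distinct sums: A + B = {-11, -4, -2, 1, 3, 5, 6, 7, 8, 10, 15, 16, 18, 19, 20, 21}
|A + B| = 16

A + B = {-11, -4, -2, 1, 3, 5, 6, 7, 8, 10, 15, 16, 18, 19, 20, 21}


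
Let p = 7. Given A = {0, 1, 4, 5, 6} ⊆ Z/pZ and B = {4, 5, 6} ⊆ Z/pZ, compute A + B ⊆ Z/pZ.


Work in Z/7Z: reduce every sum a + b modulo 7.
Enumerate all 15 pairs:
a = 0: 0+4=4, 0+5=5, 0+6=6
a = 1: 1+4=5, 1+5=6, 1+6=0
a = 4: 4+4=1, 4+5=2, 4+6=3
a = 5: 5+4=2, 5+5=3, 5+6=4
a = 6: 6+4=3, 6+5=4, 6+6=5
Distinct residues collected: {0, 1, 2, 3, 4, 5, 6}
|A + B| = 7 (out of 7 total residues).

A + B = {0, 1, 2, 3, 4, 5, 6}


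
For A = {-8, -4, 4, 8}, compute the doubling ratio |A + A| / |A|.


|A| = 4.
Compute A + A by enumerating all 16 pairs.
A + A = {-16, -12, -8, -4, 0, 4, 8, 12, 16}, so |A + A| = 9.
K = |A + A| / |A| = 9/4 (already in lowest terms) ≈ 2.2500.
Reference: AP of size 4 gives K = 7/4 ≈ 1.7500; a fully generic set of size 4 gives K ≈ 2.5000.

|A| = 4, |A + A| = 9, K = 9/4.


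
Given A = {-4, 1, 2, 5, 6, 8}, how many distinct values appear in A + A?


A + A = {a + a' : a, a' ∈ A}; |A| = 6.
General bounds: 2|A| - 1 ≤ |A + A| ≤ |A|(|A|+1)/2, i.e. 11 ≤ |A + A| ≤ 21.
Lower bound 2|A|-1 is attained iff A is an arithmetic progression.
Enumerate sums a + a' for a ≤ a' (symmetric, so this suffices):
a = -4: -4+-4=-8, -4+1=-3, -4+2=-2, -4+5=1, -4+6=2, -4+8=4
a = 1: 1+1=2, 1+2=3, 1+5=6, 1+6=7, 1+8=9
a = 2: 2+2=4, 2+5=7, 2+6=8, 2+8=10
a = 5: 5+5=10, 5+6=11, 5+8=13
a = 6: 6+6=12, 6+8=14
a = 8: 8+8=16
Distinct sums: {-8, -3, -2, 1, 2, 3, 4, 6, 7, 8, 9, 10, 11, 12, 13, 14, 16}
|A + A| = 17

|A + A| = 17


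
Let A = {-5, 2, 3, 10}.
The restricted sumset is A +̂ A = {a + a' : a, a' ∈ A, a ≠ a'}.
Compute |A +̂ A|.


Restricted sumset: A +̂ A = {a + a' : a ∈ A, a' ∈ A, a ≠ a'}.
Equivalently, take A + A and drop any sum 2a that is achievable ONLY as a + a for a ∈ A (i.e. sums representable only with equal summands).
Enumerate pairs (a, a') with a < a' (symmetric, so each unordered pair gives one sum; this covers all a ≠ a'):
  -5 + 2 = -3
  -5 + 3 = -2
  -5 + 10 = 5
  2 + 3 = 5
  2 + 10 = 12
  3 + 10 = 13
Collected distinct sums: {-3, -2, 5, 12, 13}
|A +̂ A| = 5
(Reference bound: |A +̂ A| ≥ 2|A| - 3 for |A| ≥ 2, with |A| = 4 giving ≥ 5.)

|A +̂ A| = 5


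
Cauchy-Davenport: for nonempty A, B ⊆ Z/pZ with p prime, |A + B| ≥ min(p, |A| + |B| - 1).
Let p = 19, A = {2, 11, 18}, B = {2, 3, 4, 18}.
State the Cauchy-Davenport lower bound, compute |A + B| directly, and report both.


Cauchy-Davenport: |A + B| ≥ min(p, |A| + |B| - 1) for A, B nonempty in Z/pZ.
|A| = 3, |B| = 4, p = 19.
CD lower bound = min(19, 3 + 4 - 1) = min(19, 6) = 6.
Compute A + B mod 19 directly:
a = 2: 2+2=4, 2+3=5, 2+4=6, 2+18=1
a = 11: 11+2=13, 11+3=14, 11+4=15, 11+18=10
a = 18: 18+2=1, 18+3=2, 18+4=3, 18+18=17
A + B = {1, 2, 3, 4, 5, 6, 10, 13, 14, 15, 17}, so |A + B| = 11.
Verify: 11 ≥ 6? Yes ✓.

CD lower bound = 6, actual |A + B| = 11.


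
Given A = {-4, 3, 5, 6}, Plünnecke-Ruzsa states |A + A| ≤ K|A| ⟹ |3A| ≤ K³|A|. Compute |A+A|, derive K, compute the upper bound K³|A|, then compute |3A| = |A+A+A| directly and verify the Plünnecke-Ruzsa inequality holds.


|A| = 4.
Step 1: Compute A + A by enumerating all 16 pairs.
A + A = {-8, -1, 1, 2, 6, 8, 9, 10, 11, 12}, so |A + A| = 10.
Step 2: Doubling constant K = |A + A|/|A| = 10/4 = 10/4 ≈ 2.5000.
Step 3: Plünnecke-Ruzsa gives |3A| ≤ K³·|A| = (2.5000)³ · 4 ≈ 62.5000.
Step 4: Compute 3A = A + A + A directly by enumerating all triples (a,b,c) ∈ A³; |3A| = 19.
Step 5: Check 19 ≤ 62.5000? Yes ✓.

K = 10/4, Plünnecke-Ruzsa bound K³|A| ≈ 62.5000, |3A| = 19, inequality holds.


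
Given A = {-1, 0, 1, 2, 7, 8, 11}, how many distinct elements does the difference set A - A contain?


A - A = {a - a' : a, a' ∈ A}; |A| = 7.
Bounds: 2|A|-1 ≤ |A - A| ≤ |A|² - |A| + 1, i.e. 13 ≤ |A - A| ≤ 43.
Note: 0 ∈ A - A always (from a - a). The set is symmetric: if d ∈ A - A then -d ∈ A - A.
Enumerate nonzero differences d = a - a' with a > a' (then include -d):
Positive differences: {1, 2, 3, 4, 5, 6, 7, 8, 9, 10, 11, 12}
Full difference set: {0} ∪ (positive diffs) ∪ (negative diffs).
|A - A| = 1 + 2·12 = 25 (matches direct enumeration: 25).

|A - A| = 25


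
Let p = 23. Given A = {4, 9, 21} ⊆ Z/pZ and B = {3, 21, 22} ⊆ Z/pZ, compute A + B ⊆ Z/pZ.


Work in Z/23Z: reduce every sum a + b modulo 23.
Enumerate all 9 pairs:
a = 4: 4+3=7, 4+21=2, 4+22=3
a = 9: 9+3=12, 9+21=7, 9+22=8
a = 21: 21+3=1, 21+21=19, 21+22=20
Distinct residues collected: {1, 2, 3, 7, 8, 12, 19, 20}
|A + B| = 8 (out of 23 total residues).

A + B = {1, 2, 3, 7, 8, 12, 19, 20}


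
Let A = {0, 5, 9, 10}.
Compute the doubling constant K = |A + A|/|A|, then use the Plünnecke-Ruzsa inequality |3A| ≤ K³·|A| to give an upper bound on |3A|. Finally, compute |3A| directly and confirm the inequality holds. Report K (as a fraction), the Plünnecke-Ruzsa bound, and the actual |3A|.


|A| = 4.
Step 1: Compute A + A by enumerating all 16 pairs.
A + A = {0, 5, 9, 10, 14, 15, 18, 19, 20}, so |A + A| = 9.
Step 2: Doubling constant K = |A + A|/|A| = 9/4 = 9/4 ≈ 2.2500.
Step 3: Plünnecke-Ruzsa gives |3A| ≤ K³·|A| = (2.2500)³ · 4 ≈ 45.5625.
Step 4: Compute 3A = A + A + A directly by enumerating all triples (a,b,c) ∈ A³; |3A| = 16.
Step 5: Check 16 ≤ 45.5625? Yes ✓.

K = 9/4, Plünnecke-Ruzsa bound K³|A| ≈ 45.5625, |3A| = 16, inequality holds.


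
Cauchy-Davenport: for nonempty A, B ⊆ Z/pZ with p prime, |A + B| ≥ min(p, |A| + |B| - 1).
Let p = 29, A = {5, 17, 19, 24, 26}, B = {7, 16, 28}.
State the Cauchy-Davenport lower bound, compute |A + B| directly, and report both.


Cauchy-Davenport: |A + B| ≥ min(p, |A| + |B| - 1) for A, B nonempty in Z/pZ.
|A| = 5, |B| = 3, p = 29.
CD lower bound = min(29, 5 + 3 - 1) = min(29, 7) = 7.
Compute A + B mod 29 directly:
a = 5: 5+7=12, 5+16=21, 5+28=4
a = 17: 17+7=24, 17+16=4, 17+28=16
a = 19: 19+7=26, 19+16=6, 19+28=18
a = 24: 24+7=2, 24+16=11, 24+28=23
a = 26: 26+7=4, 26+16=13, 26+28=25
A + B = {2, 4, 6, 11, 12, 13, 16, 18, 21, 23, 24, 25, 26}, so |A + B| = 13.
Verify: 13 ≥ 7? Yes ✓.

CD lower bound = 7, actual |A + B| = 13.


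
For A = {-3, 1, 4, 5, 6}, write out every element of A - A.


A - A = {a - a' : a, a' ∈ A}.
Compute a - a' for each ordered pair (a, a'):
a = -3: -3--3=0, -3-1=-4, -3-4=-7, -3-5=-8, -3-6=-9
a = 1: 1--3=4, 1-1=0, 1-4=-3, 1-5=-4, 1-6=-5
a = 4: 4--3=7, 4-1=3, 4-4=0, 4-5=-1, 4-6=-2
a = 5: 5--3=8, 5-1=4, 5-4=1, 5-5=0, 5-6=-1
a = 6: 6--3=9, 6-1=5, 6-4=2, 6-5=1, 6-6=0
Collecting distinct values (and noting 0 appears from a-a):
A - A = {-9, -8, -7, -5, -4, -3, -2, -1, 0, 1, 2, 3, 4, 5, 7, 8, 9}
|A - A| = 17

A - A = {-9, -8, -7, -5, -4, -3, -2, -1, 0, 1, 2, 3, 4, 5, 7, 8, 9}


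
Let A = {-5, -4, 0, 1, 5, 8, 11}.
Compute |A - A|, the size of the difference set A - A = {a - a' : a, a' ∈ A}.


A - A = {a - a' : a, a' ∈ A}; |A| = 7.
Bounds: 2|A|-1 ≤ |A - A| ≤ |A|² - |A| + 1, i.e. 13 ≤ |A - A| ≤ 43.
Note: 0 ∈ A - A always (from a - a). The set is symmetric: if d ∈ A - A then -d ∈ A - A.
Enumerate nonzero differences d = a - a' with a > a' (then include -d):
Positive differences: {1, 3, 4, 5, 6, 7, 8, 9, 10, 11, 12, 13, 15, 16}
Full difference set: {0} ∪ (positive diffs) ∪ (negative diffs).
|A - A| = 1 + 2·14 = 29 (matches direct enumeration: 29).

|A - A| = 29


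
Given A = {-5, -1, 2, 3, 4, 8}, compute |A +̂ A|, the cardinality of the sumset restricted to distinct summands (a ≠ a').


Restricted sumset: A +̂ A = {a + a' : a ∈ A, a' ∈ A, a ≠ a'}.
Equivalently, take A + A and drop any sum 2a that is achievable ONLY as a + a for a ∈ A (i.e. sums representable only with equal summands).
Enumerate pairs (a, a') with a < a' (symmetric, so each unordered pair gives one sum; this covers all a ≠ a'):
  -5 + -1 = -6
  -5 + 2 = -3
  -5 + 3 = -2
  -5 + 4 = -1
  -5 + 8 = 3
  -1 + 2 = 1
  -1 + 3 = 2
  -1 + 4 = 3
  -1 + 8 = 7
  2 + 3 = 5
  2 + 4 = 6
  2 + 8 = 10
  3 + 4 = 7
  3 + 8 = 11
  4 + 8 = 12
Collected distinct sums: {-6, -3, -2, -1, 1, 2, 3, 5, 6, 7, 10, 11, 12}
|A +̂ A| = 13
(Reference bound: |A +̂ A| ≥ 2|A| - 3 for |A| ≥ 2, with |A| = 6 giving ≥ 9.)

|A +̂ A| = 13


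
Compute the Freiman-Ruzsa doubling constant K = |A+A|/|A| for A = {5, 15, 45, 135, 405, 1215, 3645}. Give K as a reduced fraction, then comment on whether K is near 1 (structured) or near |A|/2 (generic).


|A| = 7.
Compute A + A by enumerating all 49 pairs.
A + A = {10, 20, 30, 50, 60, 90, 140, 150, 180, 270, 410, 420, 450, 540, 810, 1220, 1230, 1260, 1350, 1620, 2430, 3650, 3660, 3690, 3780, 4050, 4860, 7290}, so |A + A| = 28.
K = |A + A| / |A| = 28/7 = 4/1 ≈ 4.0000.
Reference: AP of size 7 gives K = 13/7 ≈ 1.8571; a fully generic set of size 7 gives K ≈ 4.0000.

|A| = 7, |A + A| = 28, K = 28/7 = 4/1.
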